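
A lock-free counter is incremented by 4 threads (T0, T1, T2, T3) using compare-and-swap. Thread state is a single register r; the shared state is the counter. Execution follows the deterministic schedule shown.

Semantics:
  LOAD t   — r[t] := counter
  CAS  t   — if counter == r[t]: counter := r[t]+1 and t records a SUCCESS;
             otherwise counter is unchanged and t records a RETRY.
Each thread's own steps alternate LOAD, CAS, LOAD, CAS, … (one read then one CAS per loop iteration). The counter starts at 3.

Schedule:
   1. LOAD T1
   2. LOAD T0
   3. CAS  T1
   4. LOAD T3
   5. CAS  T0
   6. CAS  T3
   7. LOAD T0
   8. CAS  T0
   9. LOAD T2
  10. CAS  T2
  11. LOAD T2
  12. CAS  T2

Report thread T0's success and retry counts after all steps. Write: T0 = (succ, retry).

T0 = (1, 1)

1. LOAD T1 → mem=3 r[T1]=3 [LOAD]
2. LOAD T0 → mem=3 r[T0]=3 [LOAD]
3. CAS T1 → mem=4 r[T1]=3 [OK]
4. LOAD T3 → mem=4 r[T3]=4 [LOAD]
5. CAS T0 → mem=4 r[T0]=3 [RETRY]
6. CAS T3 → mem=5 r[T3]=4 [OK]
7. LOAD T0 → mem=5 r[T0]=5 [LOAD]
8. CAS T0 → mem=6 r[T0]=5 [OK]
9. LOAD T2 → mem=6 r[T2]=6 [LOAD]
10. CAS T2 → mem=7 r[T2]=6 [OK]
11. LOAD T2 → mem=7 r[T2]=7 [LOAD]
12. CAS T2 → mem=8 r[T2]=7 [OK]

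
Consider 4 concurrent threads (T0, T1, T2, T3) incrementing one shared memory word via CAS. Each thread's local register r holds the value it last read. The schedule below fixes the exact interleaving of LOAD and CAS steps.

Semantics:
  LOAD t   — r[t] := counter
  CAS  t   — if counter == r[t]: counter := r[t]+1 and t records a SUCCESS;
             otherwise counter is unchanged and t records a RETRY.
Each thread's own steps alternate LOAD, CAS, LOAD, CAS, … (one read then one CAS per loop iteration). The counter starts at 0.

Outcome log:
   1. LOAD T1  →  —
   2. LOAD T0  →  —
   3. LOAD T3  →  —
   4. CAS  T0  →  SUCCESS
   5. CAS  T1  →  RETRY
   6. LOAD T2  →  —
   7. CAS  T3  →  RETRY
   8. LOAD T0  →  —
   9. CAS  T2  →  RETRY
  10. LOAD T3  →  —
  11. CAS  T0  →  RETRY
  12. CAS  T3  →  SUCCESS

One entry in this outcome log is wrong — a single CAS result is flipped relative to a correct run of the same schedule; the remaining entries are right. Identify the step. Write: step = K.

step = 9

Correct run:
[1] T1.load  rd  (counter 0, T1.r 0)
[2] T0.load  rd  (counter 0, T0.r 0)
[3] T3.load  rd  (counter 0, T3.r 0)
[4] T0.cas  hit  (counter 1, T0.r 0)
[5] T1.cas  miss  (counter 1, T1.r 0)
[6] T2.load  rd  (counter 1, T2.r 1)
[7] T3.cas  miss  (counter 1, T3.r 0)
[8] T0.load  rd  (counter 1, T0.r 1)
[9] T2.cas  hit  (counter 2, T2.r 1)
[10] T3.load  rd  (counter 2, T3.r 2)
[11] T0.cas  miss  (counter 2, T0.r 1)
[12] T3.cas  hit  (counter 3, T3.r 2)
Mismatch at 9.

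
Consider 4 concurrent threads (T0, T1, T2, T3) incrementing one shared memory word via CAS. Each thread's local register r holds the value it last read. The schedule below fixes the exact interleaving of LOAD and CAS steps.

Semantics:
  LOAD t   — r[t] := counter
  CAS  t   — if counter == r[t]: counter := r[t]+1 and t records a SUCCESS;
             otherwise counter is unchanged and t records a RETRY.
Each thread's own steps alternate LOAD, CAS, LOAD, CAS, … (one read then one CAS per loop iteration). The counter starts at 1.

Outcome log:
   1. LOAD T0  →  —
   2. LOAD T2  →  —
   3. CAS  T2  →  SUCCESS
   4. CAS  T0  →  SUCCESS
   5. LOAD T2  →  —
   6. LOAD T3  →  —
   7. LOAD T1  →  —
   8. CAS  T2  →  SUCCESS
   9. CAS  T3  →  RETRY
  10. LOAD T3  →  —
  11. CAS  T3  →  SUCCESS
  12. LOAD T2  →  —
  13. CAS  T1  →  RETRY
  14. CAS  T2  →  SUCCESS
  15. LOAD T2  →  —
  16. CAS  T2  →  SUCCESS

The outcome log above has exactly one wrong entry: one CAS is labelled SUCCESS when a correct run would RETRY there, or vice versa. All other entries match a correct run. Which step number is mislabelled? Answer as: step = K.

step = 4

Correct run:
step 1: T0 LOAD ⇒ load; ctr=1 reg=1
step 2: T2 LOAD ⇒ load; ctr=1 reg=1
step 3: T2 CAS ⇒ ok; ctr=2 reg=1
step 4: T0 CAS ⇒ retry; ctr=2 reg=1
step 5: T2 LOAD ⇒ load; ctr=2 reg=2
step 6: T3 LOAD ⇒ load; ctr=2 reg=2
step 7: T1 LOAD ⇒ load; ctr=2 reg=2
step 8: T2 CAS ⇒ ok; ctr=3 reg=2
step 9: T3 CAS ⇒ retry; ctr=3 reg=2
step 10: T3 LOAD ⇒ load; ctr=3 reg=3
step 11: T3 CAS ⇒ ok; ctr=4 reg=3
step 12: T2 LOAD ⇒ load; ctr=4 reg=4
step 13: T1 CAS ⇒ retry; ctr=4 reg=2
step 14: T2 CAS ⇒ ok; ctr=5 reg=4
step 15: T2 LOAD ⇒ load; ctr=5 reg=5
step 16: T2 CAS ⇒ ok; ctr=6 reg=5
Log disagrees first at step 4.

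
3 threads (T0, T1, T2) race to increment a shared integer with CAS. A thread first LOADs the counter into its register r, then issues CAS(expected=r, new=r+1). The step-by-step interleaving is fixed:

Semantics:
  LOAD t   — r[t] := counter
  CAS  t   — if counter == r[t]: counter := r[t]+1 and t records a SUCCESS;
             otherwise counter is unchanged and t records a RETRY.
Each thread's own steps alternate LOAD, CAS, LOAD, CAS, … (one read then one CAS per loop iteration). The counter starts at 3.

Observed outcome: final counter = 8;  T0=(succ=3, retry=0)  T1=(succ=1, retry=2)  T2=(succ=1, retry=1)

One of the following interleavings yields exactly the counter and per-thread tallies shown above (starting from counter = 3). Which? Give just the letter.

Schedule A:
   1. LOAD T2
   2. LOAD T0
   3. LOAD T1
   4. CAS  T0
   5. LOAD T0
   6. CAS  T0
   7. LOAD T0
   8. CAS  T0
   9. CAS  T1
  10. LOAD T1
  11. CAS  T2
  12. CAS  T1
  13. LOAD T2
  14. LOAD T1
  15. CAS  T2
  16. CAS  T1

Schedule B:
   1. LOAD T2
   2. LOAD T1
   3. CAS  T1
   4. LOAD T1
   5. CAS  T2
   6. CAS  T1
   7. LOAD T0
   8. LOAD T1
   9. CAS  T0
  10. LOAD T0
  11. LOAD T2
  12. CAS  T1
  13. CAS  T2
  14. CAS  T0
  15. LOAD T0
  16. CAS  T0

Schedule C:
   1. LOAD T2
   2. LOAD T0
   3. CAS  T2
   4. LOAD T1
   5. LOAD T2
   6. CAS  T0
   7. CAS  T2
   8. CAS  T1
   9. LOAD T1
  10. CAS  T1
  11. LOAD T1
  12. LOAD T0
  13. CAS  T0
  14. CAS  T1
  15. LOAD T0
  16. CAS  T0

Tracing schedule A:
1. LOAD T2 → mem=3 r[T2]=3 [LOAD]
2. LOAD T0 → mem=3 r[T0]=3 [LOAD]
3. LOAD T1 → mem=3 r[T1]=3 [LOAD]
4. CAS T0 → mem=4 r[T0]=3 [OK]
5. LOAD T0 → mem=4 r[T0]=4 [LOAD]
6. CAS T0 → mem=5 r[T0]=4 [OK]
7. LOAD T0 → mem=5 r[T0]=5 [LOAD]
8. CAS T0 → mem=6 r[T0]=5 [OK]
9. CAS T1 → mem=6 r[T1]=3 [RETRY]
10. LOAD T1 → mem=6 r[T1]=6 [LOAD]
11. CAS T2 → mem=6 r[T2]=3 [RETRY]
12. CAS T1 → mem=7 r[T1]=6 [OK]
13. LOAD T2 → mem=7 r[T2]=7 [LOAD]
14. LOAD T1 → mem=7 r[T1]=7 [LOAD]
15. CAS T2 → mem=8 r[T2]=7 [OK]
16. CAS T1 → mem=8 r[T1]=7 [RETRY]

A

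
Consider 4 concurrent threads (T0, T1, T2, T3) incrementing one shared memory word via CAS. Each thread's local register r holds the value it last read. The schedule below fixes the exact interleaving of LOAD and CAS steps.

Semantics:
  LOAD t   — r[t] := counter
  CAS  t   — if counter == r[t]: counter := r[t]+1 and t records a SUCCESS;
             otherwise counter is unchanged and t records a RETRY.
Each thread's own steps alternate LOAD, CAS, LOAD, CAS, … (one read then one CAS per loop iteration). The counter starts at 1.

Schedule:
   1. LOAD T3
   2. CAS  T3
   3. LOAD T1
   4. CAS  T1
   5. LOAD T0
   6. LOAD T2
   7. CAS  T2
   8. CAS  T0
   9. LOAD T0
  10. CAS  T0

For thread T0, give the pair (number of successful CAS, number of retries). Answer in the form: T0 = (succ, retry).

T3 LOAD — after: cnt=1, r=1 — load
T3 CAS — after: cnt=2, r=1 — ok
T1 LOAD — after: cnt=2, r=2 — load
T1 CAS — after: cnt=3, r=2 — ok
T0 LOAD — after: cnt=3, r=3 — load
T2 LOAD — after: cnt=3, r=3 — load
T2 CAS — after: cnt=4, r=3 — ok
T0 CAS — after: cnt=4, r=3 — retry
T0 LOAD — after: cnt=4, r=4 — load
T0 CAS — after: cnt=5, r=4 — ok

T0 = (1, 1)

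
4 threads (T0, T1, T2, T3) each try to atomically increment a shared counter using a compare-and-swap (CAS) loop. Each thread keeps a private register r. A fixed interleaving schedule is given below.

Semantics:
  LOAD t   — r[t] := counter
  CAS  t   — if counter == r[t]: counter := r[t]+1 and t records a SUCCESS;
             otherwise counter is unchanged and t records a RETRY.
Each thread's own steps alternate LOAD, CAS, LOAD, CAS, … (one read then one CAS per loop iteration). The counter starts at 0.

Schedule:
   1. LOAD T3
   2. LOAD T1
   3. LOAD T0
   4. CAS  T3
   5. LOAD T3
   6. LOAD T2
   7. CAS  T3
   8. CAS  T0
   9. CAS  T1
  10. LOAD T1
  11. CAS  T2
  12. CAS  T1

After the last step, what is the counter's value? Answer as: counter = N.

[1] T3.load  rd  (counter 0, T3.r 0)
[2] T1.load  rd  (counter 0, T1.r 0)
[3] T0.load  rd  (counter 0, T0.r 0)
[4] T3.cas  hit  (counter 1, T3.r 0)
[5] T3.load  rd  (counter 1, T3.r 1)
[6] T2.load  rd  (counter 1, T2.r 1)
[7] T3.cas  hit  (counter 2, T3.r 1)
[8] T0.cas  miss  (counter 2, T0.r 0)
[9] T1.cas  miss  (counter 2, T1.r 0)
[10] T1.load  rd  (counter 2, T1.r 2)
[11] T2.cas  miss  (counter 2, T2.r 1)
[12] T1.cas  hit  (counter 3, T1.r 2)

counter = 3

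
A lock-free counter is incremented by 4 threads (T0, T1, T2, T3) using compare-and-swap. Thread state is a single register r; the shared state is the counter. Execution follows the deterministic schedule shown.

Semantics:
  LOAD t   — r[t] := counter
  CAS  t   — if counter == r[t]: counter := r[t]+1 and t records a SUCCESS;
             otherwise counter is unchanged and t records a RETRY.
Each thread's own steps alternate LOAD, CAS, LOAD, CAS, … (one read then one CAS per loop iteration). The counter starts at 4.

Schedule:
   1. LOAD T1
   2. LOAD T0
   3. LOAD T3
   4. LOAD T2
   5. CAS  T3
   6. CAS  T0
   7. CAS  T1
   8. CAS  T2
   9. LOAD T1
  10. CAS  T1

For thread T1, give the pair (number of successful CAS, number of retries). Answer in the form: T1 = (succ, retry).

[1] T1.load  rd  (counter 4, T1.r 4)
[2] T0.load  rd  (counter 4, T0.r 4)
[3] T3.load  rd  (counter 4, T3.r 4)
[4] T2.load  rd  (counter 4, T2.r 4)
[5] T3.cas  hit  (counter 5, T3.r 4)
[6] T0.cas  miss  (counter 5, T0.r 4)
[7] T1.cas  miss  (counter 5, T1.r 4)
[8] T2.cas  miss  (counter 5, T2.r 4)
[9] T1.load  rd  (counter 5, T1.r 5)
[10] T1.cas  hit  (counter 6, T1.r 5)

T1 = (1, 1)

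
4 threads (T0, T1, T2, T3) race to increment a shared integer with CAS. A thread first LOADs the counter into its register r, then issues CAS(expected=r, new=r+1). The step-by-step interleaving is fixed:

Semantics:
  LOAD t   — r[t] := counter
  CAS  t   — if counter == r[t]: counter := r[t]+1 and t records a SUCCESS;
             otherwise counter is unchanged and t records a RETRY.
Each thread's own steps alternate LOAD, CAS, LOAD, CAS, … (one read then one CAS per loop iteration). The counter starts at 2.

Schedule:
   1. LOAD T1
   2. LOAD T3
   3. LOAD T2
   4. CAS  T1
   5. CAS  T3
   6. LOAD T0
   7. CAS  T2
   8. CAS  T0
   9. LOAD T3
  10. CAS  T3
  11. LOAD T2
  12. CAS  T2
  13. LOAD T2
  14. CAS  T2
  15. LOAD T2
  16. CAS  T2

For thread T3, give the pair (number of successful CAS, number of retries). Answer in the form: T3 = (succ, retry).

T3 = (1, 1)

[1] T1.load  rd  (counter 2, T1.r 2)
[2] T3.load  rd  (counter 2, T3.r 2)
[3] T2.load  rd  (counter 2, T2.r 2)
[4] T1.cas  hit  (counter 3, T1.r 2)
[5] T3.cas  miss  (counter 3, T3.r 2)
[6] T0.load  rd  (counter 3, T0.r 3)
[7] T2.cas  miss  (counter 3, T2.r 2)
[8] T0.cas  hit  (counter 4, T0.r 3)
[9] T3.load  rd  (counter 4, T3.r 4)
[10] T3.cas  hit  (counter 5, T3.r 4)
[11] T2.load  rd  (counter 5, T2.r 5)
[12] T2.cas  hit  (counter 6, T2.r 5)
[13] T2.load  rd  (counter 6, T2.r 6)
[14] T2.cas  hit  (counter 7, T2.r 6)
[15] T2.load  rd  (counter 7, T2.r 7)
[16] T2.cas  hit  (counter 8, T2.r 7)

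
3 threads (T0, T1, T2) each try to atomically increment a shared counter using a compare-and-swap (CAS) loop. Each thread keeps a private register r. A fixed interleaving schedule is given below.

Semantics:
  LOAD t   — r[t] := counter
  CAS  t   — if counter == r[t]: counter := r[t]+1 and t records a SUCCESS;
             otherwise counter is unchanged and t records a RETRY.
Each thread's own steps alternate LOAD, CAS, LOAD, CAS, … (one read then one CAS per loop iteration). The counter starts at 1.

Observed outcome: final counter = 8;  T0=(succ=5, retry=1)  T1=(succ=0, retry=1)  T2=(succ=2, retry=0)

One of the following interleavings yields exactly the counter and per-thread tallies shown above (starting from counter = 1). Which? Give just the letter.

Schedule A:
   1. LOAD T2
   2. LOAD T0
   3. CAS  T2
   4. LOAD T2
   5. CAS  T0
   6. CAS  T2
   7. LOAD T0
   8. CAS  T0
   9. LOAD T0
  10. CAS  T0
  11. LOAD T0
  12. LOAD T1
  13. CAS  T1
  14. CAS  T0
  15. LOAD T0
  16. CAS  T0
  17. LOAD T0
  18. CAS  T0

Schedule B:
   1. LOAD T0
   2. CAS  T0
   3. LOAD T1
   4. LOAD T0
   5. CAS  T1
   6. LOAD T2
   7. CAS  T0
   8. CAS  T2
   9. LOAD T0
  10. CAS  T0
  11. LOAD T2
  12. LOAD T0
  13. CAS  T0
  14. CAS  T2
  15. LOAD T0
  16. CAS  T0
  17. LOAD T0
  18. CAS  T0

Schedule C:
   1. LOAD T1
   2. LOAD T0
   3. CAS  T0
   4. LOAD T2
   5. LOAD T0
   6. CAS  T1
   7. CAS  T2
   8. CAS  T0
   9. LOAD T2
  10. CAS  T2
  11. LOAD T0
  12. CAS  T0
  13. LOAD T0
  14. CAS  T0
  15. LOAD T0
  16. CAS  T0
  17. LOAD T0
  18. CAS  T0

C

Tracing schedule C:
[1] T1.load  rd  (counter 1, T1.r 1)
[2] T0.load  rd  (counter 1, T0.r 1)
[3] T0.cas  hit  (counter 2, T0.r 1)
[4] T2.load  rd  (counter 2, T2.r 2)
[5] T0.load  rd  (counter 2, T0.r 2)
[6] T1.cas  miss  (counter 2, T1.r 1)
[7] T2.cas  hit  (counter 3, T2.r 2)
[8] T0.cas  miss  (counter 3, T0.r 2)
[9] T2.load  rd  (counter 3, T2.r 3)
[10] T2.cas  hit  (counter 4, T2.r 3)
[11] T0.load  rd  (counter 4, T0.r 4)
[12] T0.cas  hit  (counter 5, T0.r 4)
[13] T0.load  rd  (counter 5, T0.r 5)
[14] T0.cas  hit  (counter 6, T0.r 5)
[15] T0.load  rd  (counter 6, T0.r 6)
[16] T0.cas  hit  (counter 7, T0.r 6)
[17] T0.load  rd  (counter 7, T0.r 7)
[18] T0.cas  hit  (counter 8, T0.r 7)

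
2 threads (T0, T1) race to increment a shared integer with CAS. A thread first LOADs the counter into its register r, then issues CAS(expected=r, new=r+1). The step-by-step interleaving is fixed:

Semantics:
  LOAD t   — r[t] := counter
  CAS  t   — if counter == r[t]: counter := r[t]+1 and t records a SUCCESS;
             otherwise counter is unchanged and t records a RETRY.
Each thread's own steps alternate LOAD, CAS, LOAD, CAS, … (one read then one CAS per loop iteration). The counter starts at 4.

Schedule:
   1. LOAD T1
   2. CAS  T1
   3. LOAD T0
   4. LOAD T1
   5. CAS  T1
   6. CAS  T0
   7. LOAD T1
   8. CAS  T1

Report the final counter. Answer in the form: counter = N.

counter = 7

step 1: T1 LOAD ⇒ load; ctr=4 reg=4
step 2: T1 CAS ⇒ ok; ctr=5 reg=4
step 3: T0 LOAD ⇒ load; ctr=5 reg=5
step 4: T1 LOAD ⇒ load; ctr=5 reg=5
step 5: T1 CAS ⇒ ok; ctr=6 reg=5
step 6: T0 CAS ⇒ retry; ctr=6 reg=5
step 7: T1 LOAD ⇒ load; ctr=6 reg=6
step 8: T1 CAS ⇒ ok; ctr=7 reg=6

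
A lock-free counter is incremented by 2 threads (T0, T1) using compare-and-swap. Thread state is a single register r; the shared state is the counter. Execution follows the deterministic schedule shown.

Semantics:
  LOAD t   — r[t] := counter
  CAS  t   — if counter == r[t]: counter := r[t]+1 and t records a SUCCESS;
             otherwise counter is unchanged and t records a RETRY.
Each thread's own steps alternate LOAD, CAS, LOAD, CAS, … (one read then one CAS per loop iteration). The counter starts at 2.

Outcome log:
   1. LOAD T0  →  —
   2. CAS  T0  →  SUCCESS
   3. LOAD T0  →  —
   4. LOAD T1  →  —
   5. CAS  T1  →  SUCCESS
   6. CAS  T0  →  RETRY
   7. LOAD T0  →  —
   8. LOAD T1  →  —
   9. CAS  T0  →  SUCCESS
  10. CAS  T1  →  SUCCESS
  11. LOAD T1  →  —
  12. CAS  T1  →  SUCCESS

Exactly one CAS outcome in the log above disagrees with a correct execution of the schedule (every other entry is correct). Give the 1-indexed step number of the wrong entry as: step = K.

Re-executing:
T0 LOAD — after: cnt=2, r=2 — load
T0 CAS — after: cnt=3, r=2 — ok
T0 LOAD — after: cnt=3, r=3 — load
T1 LOAD — after: cnt=3, r=3 — load
T1 CAS — after: cnt=4, r=3 — ok
T0 CAS — after: cnt=4, r=3 — retry
T0 LOAD — after: cnt=4, r=4 — load
T1 LOAD — after: cnt=4, r=4 — load
T0 CAS — after: cnt=5, r=4 — ok
T1 CAS — after: cnt=5, r=4 — retry
T1 LOAD — after: cnt=5, r=5 — load
T1 CAS — after: cnt=6, r=5 — ok
Mismatch at 10.

step = 10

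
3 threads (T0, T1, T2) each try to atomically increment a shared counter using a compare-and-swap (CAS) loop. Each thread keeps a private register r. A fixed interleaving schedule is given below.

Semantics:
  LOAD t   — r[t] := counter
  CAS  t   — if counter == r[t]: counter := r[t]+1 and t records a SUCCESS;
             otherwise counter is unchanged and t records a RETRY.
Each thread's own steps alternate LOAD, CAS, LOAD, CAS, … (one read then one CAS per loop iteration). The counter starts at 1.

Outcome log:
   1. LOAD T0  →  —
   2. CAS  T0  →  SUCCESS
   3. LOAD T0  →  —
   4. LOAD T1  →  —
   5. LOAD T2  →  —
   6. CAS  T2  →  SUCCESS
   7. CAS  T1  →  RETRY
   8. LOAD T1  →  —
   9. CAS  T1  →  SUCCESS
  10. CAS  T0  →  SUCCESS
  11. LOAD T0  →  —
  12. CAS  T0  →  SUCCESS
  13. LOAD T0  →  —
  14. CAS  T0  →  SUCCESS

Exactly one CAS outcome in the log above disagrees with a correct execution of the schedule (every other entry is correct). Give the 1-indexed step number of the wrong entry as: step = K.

step = 10

Reference trace:
T0 LOAD — after: cnt=1, r=1 — load
T0 CAS — after: cnt=2, r=1 — ok
T0 LOAD — after: cnt=2, r=2 — load
T1 LOAD — after: cnt=2, r=2 — load
T2 LOAD — after: cnt=2, r=2 — load
T2 CAS — after: cnt=3, r=2 — ok
T1 CAS — after: cnt=3, r=2 — retry
T1 LOAD — after: cnt=3, r=3 — load
T1 CAS — after: cnt=4, r=3 — ok
T0 CAS — after: cnt=4, r=2 — retry
T0 LOAD — after: cnt=4, r=4 — load
T0 CAS — after: cnt=5, r=4 — ok
T0 LOAD — after: cnt=5, r=5 — load
T0 CAS — after: cnt=6, r=5 — ok
Mismatch at 10.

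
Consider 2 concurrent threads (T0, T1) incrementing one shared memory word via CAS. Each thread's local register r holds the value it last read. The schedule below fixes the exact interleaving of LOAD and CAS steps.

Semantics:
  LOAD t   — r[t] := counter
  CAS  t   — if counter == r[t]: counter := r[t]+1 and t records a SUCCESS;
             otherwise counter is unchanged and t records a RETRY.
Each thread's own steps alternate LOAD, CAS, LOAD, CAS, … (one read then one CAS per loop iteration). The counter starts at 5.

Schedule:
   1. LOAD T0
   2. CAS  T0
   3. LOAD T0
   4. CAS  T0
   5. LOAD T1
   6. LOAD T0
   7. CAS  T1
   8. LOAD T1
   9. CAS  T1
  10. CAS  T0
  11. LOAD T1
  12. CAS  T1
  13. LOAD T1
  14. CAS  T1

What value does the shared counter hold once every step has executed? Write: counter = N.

#1 T0 reads 5
#2 T0 CAS(5→6) writes; counter now 6
#3 T0 reads 6
#4 T0 CAS(6→7) writes; counter now 7
#5 T1 reads 7
#6 T0 reads 7
#7 T1 CAS(7→8) writes; counter now 8
#8 T1 reads 8
#9 T1 CAS(8→9) writes; counter now 9
#10 T0 CAS(7→8) fails; counter now 9
#11 T1 reads 9
#12 T1 CAS(9→10) writes; counter now 10
#13 T1 reads 10
#14 T1 CAS(10→11) writes; counter now 11

counter = 11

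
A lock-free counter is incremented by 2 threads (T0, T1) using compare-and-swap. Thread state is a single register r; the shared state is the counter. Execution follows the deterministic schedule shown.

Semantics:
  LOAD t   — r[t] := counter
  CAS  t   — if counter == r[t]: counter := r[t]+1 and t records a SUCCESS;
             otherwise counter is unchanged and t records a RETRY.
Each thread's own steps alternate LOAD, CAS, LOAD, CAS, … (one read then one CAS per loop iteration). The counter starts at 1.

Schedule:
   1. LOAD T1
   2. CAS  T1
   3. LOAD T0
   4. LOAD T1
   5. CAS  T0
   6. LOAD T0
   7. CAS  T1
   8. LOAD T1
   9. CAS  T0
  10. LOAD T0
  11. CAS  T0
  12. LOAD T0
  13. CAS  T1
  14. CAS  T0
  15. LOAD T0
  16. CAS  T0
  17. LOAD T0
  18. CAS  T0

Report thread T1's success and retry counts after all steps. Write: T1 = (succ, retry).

T1 = (1, 2)

1. LOAD T1 → mem=1 r[T1]=1 [LOAD]
2. CAS T1 → mem=2 r[T1]=1 [OK]
3. LOAD T0 → mem=2 r[T0]=2 [LOAD]
4. LOAD T1 → mem=2 r[T1]=2 [LOAD]
5. CAS T0 → mem=3 r[T0]=2 [OK]
6. LOAD T0 → mem=3 r[T0]=3 [LOAD]
7. CAS T1 → mem=3 r[T1]=2 [RETRY]
8. LOAD T1 → mem=3 r[T1]=3 [LOAD]
9. CAS T0 → mem=4 r[T0]=3 [OK]
10. LOAD T0 → mem=4 r[T0]=4 [LOAD]
11. CAS T0 → mem=5 r[T0]=4 [OK]
12. LOAD T0 → mem=5 r[T0]=5 [LOAD]
13. CAS T1 → mem=5 r[T1]=3 [RETRY]
14. CAS T0 → mem=6 r[T0]=5 [OK]
15. LOAD T0 → mem=6 r[T0]=6 [LOAD]
16. CAS T0 → mem=7 r[T0]=6 [OK]
17. LOAD T0 → mem=7 r[T0]=7 [LOAD]
18. CAS T0 → mem=8 r[T0]=7 [OK]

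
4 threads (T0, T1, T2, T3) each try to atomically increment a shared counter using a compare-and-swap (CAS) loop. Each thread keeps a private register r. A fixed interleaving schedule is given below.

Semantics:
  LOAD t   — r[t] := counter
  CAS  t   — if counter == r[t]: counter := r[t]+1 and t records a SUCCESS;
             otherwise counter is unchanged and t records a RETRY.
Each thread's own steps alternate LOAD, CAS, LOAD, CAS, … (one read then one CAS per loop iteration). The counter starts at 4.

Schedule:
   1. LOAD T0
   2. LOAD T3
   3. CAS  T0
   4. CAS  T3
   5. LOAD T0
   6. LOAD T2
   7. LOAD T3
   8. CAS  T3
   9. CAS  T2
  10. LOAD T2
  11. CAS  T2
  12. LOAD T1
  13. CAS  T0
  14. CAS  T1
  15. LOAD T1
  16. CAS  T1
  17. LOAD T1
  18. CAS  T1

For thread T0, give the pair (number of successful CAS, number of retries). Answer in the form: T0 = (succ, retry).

step 1: T0 LOAD ⇒ load; ctr=4 reg=4
step 2: T3 LOAD ⇒ load; ctr=4 reg=4
step 3: T0 CAS ⇒ ok; ctr=5 reg=4
step 4: T3 CAS ⇒ retry; ctr=5 reg=4
step 5: T0 LOAD ⇒ load; ctr=5 reg=5
step 6: T2 LOAD ⇒ load; ctr=5 reg=5
step 7: T3 LOAD ⇒ load; ctr=5 reg=5
step 8: T3 CAS ⇒ ok; ctr=6 reg=5
step 9: T2 CAS ⇒ retry; ctr=6 reg=5
step 10: T2 LOAD ⇒ load; ctr=6 reg=6
step 11: T2 CAS ⇒ ok; ctr=7 reg=6
step 12: T1 LOAD ⇒ load; ctr=7 reg=7
step 13: T0 CAS ⇒ retry; ctr=7 reg=5
step 14: T1 CAS ⇒ ok; ctr=8 reg=7
step 15: T1 LOAD ⇒ load; ctr=8 reg=8
step 16: T1 CAS ⇒ ok; ctr=9 reg=8
step 17: T1 LOAD ⇒ load; ctr=9 reg=9
step 18: T1 CAS ⇒ ok; ctr=10 reg=9

T0 = (1, 1)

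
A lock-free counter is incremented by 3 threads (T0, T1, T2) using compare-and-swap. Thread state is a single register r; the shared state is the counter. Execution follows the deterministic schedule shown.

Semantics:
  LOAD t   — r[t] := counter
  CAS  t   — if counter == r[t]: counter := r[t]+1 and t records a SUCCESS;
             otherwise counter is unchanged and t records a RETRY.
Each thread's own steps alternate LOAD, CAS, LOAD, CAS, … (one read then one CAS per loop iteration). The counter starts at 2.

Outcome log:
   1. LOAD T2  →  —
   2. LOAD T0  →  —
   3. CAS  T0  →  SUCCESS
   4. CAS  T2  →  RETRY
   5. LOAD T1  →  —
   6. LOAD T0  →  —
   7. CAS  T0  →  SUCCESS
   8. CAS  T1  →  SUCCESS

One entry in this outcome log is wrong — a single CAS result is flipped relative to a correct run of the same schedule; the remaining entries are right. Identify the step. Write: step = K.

Correct run:
#1 T2 reads 2
#2 T0 reads 2
#3 T0 CAS(2→3) writes; counter now 3
#4 T2 CAS(2→3) fails; counter now 3
#5 T1 reads 3
#6 T0 reads 3
#7 T0 CAS(3→4) writes; counter now 4
#8 T1 CAS(3→4) fails; counter now 4
Mismatch at 8.

step = 8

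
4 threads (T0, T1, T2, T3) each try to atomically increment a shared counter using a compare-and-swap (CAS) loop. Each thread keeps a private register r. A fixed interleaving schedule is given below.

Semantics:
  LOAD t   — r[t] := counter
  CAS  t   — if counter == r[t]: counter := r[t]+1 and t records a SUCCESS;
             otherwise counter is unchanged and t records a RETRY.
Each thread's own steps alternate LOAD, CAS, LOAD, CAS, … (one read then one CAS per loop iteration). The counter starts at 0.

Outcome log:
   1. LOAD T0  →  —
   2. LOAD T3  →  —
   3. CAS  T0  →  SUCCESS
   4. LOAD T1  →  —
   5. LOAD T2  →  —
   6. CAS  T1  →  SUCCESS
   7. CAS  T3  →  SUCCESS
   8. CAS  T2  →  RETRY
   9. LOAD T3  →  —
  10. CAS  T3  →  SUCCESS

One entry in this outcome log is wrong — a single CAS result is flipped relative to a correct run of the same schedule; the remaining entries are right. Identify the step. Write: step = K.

Reference trace:
#1 T0 reads 0
#2 T3 reads 0
#3 T0 CAS(0→1) writes; counter now 1
#4 T1 reads 1
#5 T2 reads 1
#6 T1 CAS(1→2) writes; counter now 2
#7 T3 CAS(0→1) fails; counter now 2
#8 T2 CAS(1→2) fails; counter now 2
#9 T3 reads 2
#10 T3 CAS(2→3) writes; counter now 3
Flip is step 7.

step = 7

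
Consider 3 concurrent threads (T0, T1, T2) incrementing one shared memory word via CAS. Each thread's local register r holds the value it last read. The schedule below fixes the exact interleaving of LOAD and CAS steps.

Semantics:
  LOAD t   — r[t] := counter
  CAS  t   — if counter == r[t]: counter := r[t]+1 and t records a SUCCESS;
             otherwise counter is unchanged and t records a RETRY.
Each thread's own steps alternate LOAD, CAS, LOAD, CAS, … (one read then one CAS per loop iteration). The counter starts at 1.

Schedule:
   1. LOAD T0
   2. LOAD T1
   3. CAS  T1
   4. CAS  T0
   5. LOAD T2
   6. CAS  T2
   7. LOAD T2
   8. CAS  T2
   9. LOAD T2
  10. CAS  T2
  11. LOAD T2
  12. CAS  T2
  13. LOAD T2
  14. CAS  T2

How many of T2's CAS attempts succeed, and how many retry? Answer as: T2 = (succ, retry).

   1) LOAD T0:  M=1  r_T0=1
   2) LOAD T1:  M=1  r_T1=1
   3) CAS  T1:  M=2  r_T1=1 ✓
   4) CAS  T0:  M=2  r_T0=1 ✗
   5) LOAD T2:  M=2  r_T2=2
   6) CAS  T2:  M=3  r_T2=2 ✓
   7) LOAD T2:  M=3  r_T2=3
   8) CAS  T2:  M=4  r_T2=3 ✓
   9) LOAD T2:  M=4  r_T2=4
  10) CAS  T2:  M=5  r_T2=4 ✓
  11) LOAD T2:  M=5  r_T2=5
  12) CAS  T2:  M=6  r_T2=5 ✓
  13) LOAD T2:  M=6  r_T2=6
  14) CAS  T2:  M=7  r_T2=6 ✓

T2 = (5, 0)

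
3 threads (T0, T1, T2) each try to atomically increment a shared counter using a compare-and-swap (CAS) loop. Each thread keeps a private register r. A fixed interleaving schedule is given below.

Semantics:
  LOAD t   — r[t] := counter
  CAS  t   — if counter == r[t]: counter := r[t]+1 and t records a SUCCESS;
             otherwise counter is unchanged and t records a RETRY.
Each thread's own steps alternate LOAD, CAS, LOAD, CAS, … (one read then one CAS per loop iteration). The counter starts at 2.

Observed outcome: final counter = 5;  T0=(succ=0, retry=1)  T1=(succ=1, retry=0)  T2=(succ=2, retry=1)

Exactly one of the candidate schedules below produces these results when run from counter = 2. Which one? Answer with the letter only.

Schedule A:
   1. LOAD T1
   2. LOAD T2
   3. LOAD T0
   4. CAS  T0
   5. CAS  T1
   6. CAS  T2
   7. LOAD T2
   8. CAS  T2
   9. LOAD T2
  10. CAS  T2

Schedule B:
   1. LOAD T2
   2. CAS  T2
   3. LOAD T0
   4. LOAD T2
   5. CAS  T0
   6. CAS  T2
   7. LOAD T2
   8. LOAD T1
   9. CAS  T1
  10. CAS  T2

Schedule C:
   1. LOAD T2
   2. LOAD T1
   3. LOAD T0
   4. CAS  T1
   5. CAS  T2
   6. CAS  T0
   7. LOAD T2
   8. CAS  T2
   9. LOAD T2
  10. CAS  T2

Run C:
[1] T2.load  rd  (counter 2, T2.r 2)
[2] T1.load  rd  (counter 2, T1.r 2)
[3] T0.load  rd  (counter 2, T0.r 2)
[4] T1.cas  hit  (counter 3, T1.r 2)
[5] T2.cas  miss  (counter 3, T2.r 2)
[6] T0.cas  miss  (counter 3, T0.r 2)
[7] T2.load  rd  (counter 3, T2.r 3)
[8] T2.cas  hit  (counter 4, T2.r 3)
[9] T2.load  rd  (counter 4, T2.r 4)
[10] T2.cas  hit  (counter 5, T2.r 4)

C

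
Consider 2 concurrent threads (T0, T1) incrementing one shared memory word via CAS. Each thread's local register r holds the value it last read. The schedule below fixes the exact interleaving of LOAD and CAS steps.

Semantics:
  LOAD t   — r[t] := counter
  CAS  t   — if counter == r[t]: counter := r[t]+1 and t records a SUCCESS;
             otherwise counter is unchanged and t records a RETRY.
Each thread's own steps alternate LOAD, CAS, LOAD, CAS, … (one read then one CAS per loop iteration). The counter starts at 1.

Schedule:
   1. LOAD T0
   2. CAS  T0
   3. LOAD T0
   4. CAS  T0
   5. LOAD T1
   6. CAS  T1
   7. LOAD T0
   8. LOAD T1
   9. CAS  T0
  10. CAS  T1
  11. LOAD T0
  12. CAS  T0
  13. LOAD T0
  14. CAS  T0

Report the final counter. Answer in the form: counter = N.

counter = 7

T0 LOAD — after: cnt=1, r=1 — load
T0 CAS — after: cnt=2, r=1 — ok
T0 LOAD — after: cnt=2, r=2 — load
T0 CAS — after: cnt=3, r=2 — ok
T1 LOAD — after: cnt=3, r=3 — load
T1 CAS — after: cnt=4, r=3 — ok
T0 LOAD — after: cnt=4, r=4 — load
T1 LOAD — after: cnt=4, r=4 — load
T0 CAS — after: cnt=5, r=4 — ok
T1 CAS — after: cnt=5, r=4 — retry
T0 LOAD — after: cnt=5, r=5 — load
T0 CAS — after: cnt=6, r=5 — ok
T0 LOAD — after: cnt=6, r=6 — load
T0 CAS — after: cnt=7, r=6 — ok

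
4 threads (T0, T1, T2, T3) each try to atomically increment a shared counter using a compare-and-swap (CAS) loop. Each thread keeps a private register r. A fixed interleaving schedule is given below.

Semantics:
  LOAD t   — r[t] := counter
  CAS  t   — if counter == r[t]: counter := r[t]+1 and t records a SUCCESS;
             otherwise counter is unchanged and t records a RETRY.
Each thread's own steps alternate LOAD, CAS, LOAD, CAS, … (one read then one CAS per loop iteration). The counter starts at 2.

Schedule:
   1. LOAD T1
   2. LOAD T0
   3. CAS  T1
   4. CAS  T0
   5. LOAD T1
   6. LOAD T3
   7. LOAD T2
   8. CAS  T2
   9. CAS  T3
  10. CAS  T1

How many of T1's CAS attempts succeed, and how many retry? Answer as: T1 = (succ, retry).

T1 = (1, 1)

T1 LOAD — after: cnt=2, r=2 — load
T0 LOAD — after: cnt=2, r=2 — load
T1 CAS — after: cnt=3, r=2 — ok
T0 CAS — after: cnt=3, r=2 — retry
T1 LOAD — after: cnt=3, r=3 — load
T3 LOAD — after: cnt=3, r=3 — load
T2 LOAD — after: cnt=3, r=3 — load
T2 CAS — after: cnt=4, r=3 — ok
T3 CAS — after: cnt=4, r=3 — retry
T1 CAS — after: cnt=4, r=3 — retry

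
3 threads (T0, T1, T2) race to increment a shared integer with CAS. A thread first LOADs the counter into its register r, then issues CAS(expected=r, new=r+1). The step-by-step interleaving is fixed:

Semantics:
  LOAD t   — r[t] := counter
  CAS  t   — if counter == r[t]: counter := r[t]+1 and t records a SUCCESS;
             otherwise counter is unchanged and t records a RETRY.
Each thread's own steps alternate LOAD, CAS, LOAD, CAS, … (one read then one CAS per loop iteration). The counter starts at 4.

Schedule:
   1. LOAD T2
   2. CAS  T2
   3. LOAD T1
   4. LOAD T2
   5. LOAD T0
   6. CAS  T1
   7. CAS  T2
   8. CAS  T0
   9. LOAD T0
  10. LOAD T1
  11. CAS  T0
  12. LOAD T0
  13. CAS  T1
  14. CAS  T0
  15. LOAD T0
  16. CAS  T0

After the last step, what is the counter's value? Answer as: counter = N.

counter = 9

T2 LOAD — after: cnt=4, r=4 — load
T2 CAS — after: cnt=5, r=4 — ok
T1 LOAD — after: cnt=5, r=5 — load
T2 LOAD — after: cnt=5, r=5 — load
T0 LOAD — after: cnt=5, r=5 — load
T1 CAS — after: cnt=6, r=5 — ok
T2 CAS — after: cnt=6, r=5 — retry
T0 CAS — after: cnt=6, r=5 — retry
T0 LOAD — after: cnt=6, r=6 — load
T1 LOAD — after: cnt=6, r=6 — load
T0 CAS — after: cnt=7, r=6 — ok
T0 LOAD — after: cnt=7, r=7 — load
T1 CAS — after: cnt=7, r=6 — retry
T0 CAS — after: cnt=8, r=7 — ok
T0 LOAD — after: cnt=8, r=8 — load
T0 CAS — after: cnt=9, r=8 — ok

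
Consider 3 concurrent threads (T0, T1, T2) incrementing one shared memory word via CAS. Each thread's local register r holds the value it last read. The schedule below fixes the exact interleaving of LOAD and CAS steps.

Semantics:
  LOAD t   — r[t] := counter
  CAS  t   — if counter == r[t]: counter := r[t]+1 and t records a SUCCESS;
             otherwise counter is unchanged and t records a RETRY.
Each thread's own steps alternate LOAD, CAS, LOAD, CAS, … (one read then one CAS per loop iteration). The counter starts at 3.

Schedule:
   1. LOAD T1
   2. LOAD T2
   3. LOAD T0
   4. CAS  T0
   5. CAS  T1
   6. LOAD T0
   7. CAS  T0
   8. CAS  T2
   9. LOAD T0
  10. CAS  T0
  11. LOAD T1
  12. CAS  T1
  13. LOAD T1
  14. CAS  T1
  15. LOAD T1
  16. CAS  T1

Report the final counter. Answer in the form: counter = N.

step 1: T1 LOAD ⇒ load; ctr=3 reg=3
step 2: T2 LOAD ⇒ load; ctr=3 reg=3
step 3: T0 LOAD ⇒ load; ctr=3 reg=3
step 4: T0 CAS ⇒ ok; ctr=4 reg=3
step 5: T1 CAS ⇒ retry; ctr=4 reg=3
step 6: T0 LOAD ⇒ load; ctr=4 reg=4
step 7: T0 CAS ⇒ ok; ctr=5 reg=4
step 8: T2 CAS ⇒ retry; ctr=5 reg=3
step 9: T0 LOAD ⇒ load; ctr=5 reg=5
step 10: T0 CAS ⇒ ok; ctr=6 reg=5
step 11: T1 LOAD ⇒ load; ctr=6 reg=6
step 12: T1 CAS ⇒ ok; ctr=7 reg=6
step 13: T1 LOAD ⇒ load; ctr=7 reg=7
step 14: T1 CAS ⇒ ok; ctr=8 reg=7
step 15: T1 LOAD ⇒ load; ctr=8 reg=8
step 16: T1 CAS ⇒ ok; ctr=9 reg=8

counter = 9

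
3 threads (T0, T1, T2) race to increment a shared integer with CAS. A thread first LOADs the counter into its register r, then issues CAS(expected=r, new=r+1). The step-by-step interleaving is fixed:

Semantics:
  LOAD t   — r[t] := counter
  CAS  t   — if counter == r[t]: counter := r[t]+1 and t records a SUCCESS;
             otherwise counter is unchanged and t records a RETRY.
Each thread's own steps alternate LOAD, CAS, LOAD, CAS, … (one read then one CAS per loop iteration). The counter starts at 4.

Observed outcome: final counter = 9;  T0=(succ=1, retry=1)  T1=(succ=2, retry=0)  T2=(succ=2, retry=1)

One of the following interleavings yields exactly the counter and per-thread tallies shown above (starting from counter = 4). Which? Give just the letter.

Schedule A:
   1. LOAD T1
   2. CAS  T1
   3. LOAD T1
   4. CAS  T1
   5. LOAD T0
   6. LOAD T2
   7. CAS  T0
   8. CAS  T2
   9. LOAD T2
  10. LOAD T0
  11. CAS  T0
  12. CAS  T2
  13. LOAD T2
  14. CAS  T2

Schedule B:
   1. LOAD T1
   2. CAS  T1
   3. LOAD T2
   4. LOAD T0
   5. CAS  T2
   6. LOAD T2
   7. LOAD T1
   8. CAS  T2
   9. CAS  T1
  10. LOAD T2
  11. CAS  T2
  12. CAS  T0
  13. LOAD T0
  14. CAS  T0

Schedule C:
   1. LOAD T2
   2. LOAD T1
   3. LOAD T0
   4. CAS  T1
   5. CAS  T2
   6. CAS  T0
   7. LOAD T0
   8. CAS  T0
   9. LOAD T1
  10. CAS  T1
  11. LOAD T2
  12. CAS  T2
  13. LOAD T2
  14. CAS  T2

C

Simulating candidate C:
#1 T2 reads 4
#2 T1 reads 4
#3 T0 reads 4
#4 T1 CAS(4→5) writes; counter now 5
#5 T2 CAS(4→5) fails; counter now 5
#6 T0 CAS(4→5) fails; counter now 5
#7 T0 reads 5
#8 T0 CAS(5→6) writes; counter now 6
#9 T1 reads 6
#10 T1 CAS(6→7) writes; counter now 7
#11 T2 reads 7
#12 T2 CAS(7→8) writes; counter now 8
#13 T2 reads 8
#14 T2 CAS(8→9) writes; counter now 9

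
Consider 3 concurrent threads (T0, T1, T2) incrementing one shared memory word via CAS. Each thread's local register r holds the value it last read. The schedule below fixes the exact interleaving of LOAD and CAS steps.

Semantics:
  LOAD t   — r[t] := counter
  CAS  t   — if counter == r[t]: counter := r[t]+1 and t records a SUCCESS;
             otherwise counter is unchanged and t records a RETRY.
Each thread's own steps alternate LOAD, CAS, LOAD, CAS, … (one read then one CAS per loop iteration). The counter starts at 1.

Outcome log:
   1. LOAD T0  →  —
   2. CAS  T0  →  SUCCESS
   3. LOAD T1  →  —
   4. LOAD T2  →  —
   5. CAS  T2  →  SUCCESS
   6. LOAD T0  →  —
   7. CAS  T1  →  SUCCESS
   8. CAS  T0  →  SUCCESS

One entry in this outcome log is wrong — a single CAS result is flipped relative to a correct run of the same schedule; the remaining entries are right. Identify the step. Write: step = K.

Re-executing:
1. LOAD T0 → mem=1 r[T0]=1 [LOAD]
2. CAS T0 → mem=2 r[T0]=1 [OK]
3. LOAD T1 → mem=2 r[T1]=2 [LOAD]
4. LOAD T2 → mem=2 r[T2]=2 [LOAD]
5. CAS T2 → mem=3 r[T2]=2 [OK]
6. LOAD T0 → mem=3 r[T0]=3 [LOAD]
7. CAS T1 → mem=3 r[T1]=2 [RETRY]
8. CAS T0 → mem=4 r[T0]=3 [OK]
Mismatch at 7.

step = 7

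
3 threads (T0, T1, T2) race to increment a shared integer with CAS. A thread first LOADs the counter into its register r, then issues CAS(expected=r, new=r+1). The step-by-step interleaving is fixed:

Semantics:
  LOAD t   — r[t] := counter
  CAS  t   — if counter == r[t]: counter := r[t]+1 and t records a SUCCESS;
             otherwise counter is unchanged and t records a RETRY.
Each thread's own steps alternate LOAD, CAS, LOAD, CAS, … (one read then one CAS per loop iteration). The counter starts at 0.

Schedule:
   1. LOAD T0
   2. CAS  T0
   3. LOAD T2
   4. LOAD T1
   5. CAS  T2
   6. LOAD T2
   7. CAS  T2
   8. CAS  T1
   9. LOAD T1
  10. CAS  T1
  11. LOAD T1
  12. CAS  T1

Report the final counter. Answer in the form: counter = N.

#1 T0 reads 0
#2 T0 CAS(0→1) writes; counter now 1
#3 T2 reads 1
#4 T1 reads 1
#5 T2 CAS(1→2) writes; counter now 2
#6 T2 reads 2
#7 T2 CAS(2→3) writes; counter now 3
#8 T1 CAS(1→2) fails; counter now 3
#9 T1 reads 3
#10 T1 CAS(3→4) writes; counter now 4
#11 T1 reads 4
#12 T1 CAS(4→5) writes; counter now 5

counter = 5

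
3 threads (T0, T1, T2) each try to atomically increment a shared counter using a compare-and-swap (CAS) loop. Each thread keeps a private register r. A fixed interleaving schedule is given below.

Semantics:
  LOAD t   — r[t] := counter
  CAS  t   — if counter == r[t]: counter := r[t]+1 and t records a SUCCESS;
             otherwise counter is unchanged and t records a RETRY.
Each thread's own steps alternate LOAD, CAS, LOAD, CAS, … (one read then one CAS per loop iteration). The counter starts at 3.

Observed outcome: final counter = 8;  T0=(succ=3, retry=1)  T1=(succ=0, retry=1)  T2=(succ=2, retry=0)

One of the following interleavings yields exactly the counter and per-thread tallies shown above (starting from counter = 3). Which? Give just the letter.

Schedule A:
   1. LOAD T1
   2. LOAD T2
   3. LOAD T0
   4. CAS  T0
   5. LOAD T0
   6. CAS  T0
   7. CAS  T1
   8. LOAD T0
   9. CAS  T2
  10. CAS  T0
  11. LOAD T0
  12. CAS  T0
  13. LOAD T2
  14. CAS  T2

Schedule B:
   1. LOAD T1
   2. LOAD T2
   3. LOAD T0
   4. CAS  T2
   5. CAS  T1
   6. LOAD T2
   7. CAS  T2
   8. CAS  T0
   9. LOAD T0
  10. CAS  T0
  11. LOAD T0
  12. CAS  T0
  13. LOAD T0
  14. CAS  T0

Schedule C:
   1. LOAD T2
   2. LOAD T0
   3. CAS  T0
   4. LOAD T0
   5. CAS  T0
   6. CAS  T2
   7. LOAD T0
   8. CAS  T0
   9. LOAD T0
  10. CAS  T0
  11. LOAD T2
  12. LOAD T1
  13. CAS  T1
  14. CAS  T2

B

Simulating candidate B:
T1 LOAD — after: cnt=3, r=3 — load
T2 LOAD — after: cnt=3, r=3 — load
T0 LOAD — after: cnt=3, r=3 — load
T2 CAS — after: cnt=4, r=3 — ok
T1 CAS — after: cnt=4, r=3 — retry
T2 LOAD — after: cnt=4, r=4 — load
T2 CAS — after: cnt=5, r=4 — ok
T0 CAS — after: cnt=5, r=3 — retry
T0 LOAD — after: cnt=5, r=5 — load
T0 CAS — after: cnt=6, r=5 — ok
T0 LOAD — after: cnt=6, r=6 — load
T0 CAS — after: cnt=7, r=6 — ok
T0 LOAD — after: cnt=7, r=7 — load
T0 CAS — after: cnt=8, r=7 — ok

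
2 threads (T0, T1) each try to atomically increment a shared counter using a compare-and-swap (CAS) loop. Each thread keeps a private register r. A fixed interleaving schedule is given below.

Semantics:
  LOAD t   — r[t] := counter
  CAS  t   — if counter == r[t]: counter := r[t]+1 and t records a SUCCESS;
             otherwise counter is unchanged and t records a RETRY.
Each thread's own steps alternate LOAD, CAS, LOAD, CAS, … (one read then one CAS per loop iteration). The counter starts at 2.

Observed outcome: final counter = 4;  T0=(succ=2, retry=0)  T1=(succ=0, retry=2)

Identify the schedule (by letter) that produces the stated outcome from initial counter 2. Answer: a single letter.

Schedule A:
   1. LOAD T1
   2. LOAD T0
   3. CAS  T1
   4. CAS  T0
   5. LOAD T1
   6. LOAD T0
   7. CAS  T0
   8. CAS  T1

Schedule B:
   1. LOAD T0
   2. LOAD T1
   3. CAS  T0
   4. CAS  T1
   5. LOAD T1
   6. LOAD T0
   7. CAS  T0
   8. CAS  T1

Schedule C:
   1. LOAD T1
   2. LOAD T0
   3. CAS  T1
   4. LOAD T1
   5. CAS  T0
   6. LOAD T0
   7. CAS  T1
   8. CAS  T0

Run B:
#1 T0 reads 2
#2 T1 reads 2
#3 T0 CAS(2→3) writes; counter now 3
#4 T1 CAS(2→3) fails; counter now 3
#5 T1 reads 3
#6 T0 reads 3
#7 T0 CAS(3→4) writes; counter now 4
#8 T1 CAS(3→4) fails; counter now 4

B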